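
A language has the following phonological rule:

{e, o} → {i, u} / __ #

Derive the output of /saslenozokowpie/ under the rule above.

saslenozokowpii

/e/ is a mid vowel in word-final position, so it raises to [i].
Surface form: [saslenozokowpii].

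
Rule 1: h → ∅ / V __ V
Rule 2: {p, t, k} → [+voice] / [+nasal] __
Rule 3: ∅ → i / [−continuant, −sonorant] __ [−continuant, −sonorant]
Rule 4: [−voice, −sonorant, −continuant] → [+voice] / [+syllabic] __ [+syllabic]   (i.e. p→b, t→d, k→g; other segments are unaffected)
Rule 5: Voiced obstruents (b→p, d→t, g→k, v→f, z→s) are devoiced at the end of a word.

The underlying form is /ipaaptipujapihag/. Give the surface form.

ibaabidibujabiak

Rule 1 (intervocalic h-deletion): /h/ occurs between vowels /i/ and /a/, so it deletes. /ipaaptipujapihag/ → ipaaptipujapiag.
Rule 2 (post-nasal voicing): no segment meets the environment; /ipaaptipujapiag/ is unchanged.
Rule 3 (stop-cluster i-epenthesis): /p/ and /t/ form a stop–stop cluster, so [i] is inserted between them. /ipaaptipujapiag/ → ipaapitipujapiag.
Rule 4 (intervocalic voicing): /p/ is a voiceless stop between vowels /i/ and /a/, so it voices to [b]. /p/ is a voiceless stop between vowels /a/ and /i/, so it voices to [b]. /t/ is a voiceless stop between vowels /i/ and /i/, so it voices to [d]. /p/ is a voiceless stop between vowels /i/ and /u/, so it voices to [b]. /p/ is a voiceless stop between vowels /a/ and /i/, so it voices to [b]. /ipaapitipujapiag/ → ibaabidibujabiag.
Rule 5 (final devoicing): /g/ is a voiced obstruent in word-final position, so it devoices to [k]. /ibaabidibujabiag/ → ibaabidibujabiak.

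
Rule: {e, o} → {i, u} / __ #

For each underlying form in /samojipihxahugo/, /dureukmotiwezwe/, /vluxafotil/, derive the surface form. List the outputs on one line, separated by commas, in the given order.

/samojipihxahugo/: /o/ is a mid vowel in word-final position, so it raises to [u]. → [samojipihxahugu].
/dureukmotiwezwe/: /e/ is a mid vowel in word-final position, so it raises to [i]. → [dureukmotiwezwi].
/vluxafotil/: the rule's environment is not met; surfaces unchanged as [vluxafotil].

samojipihxahugu, dureukmotiwezwi, vluxafotil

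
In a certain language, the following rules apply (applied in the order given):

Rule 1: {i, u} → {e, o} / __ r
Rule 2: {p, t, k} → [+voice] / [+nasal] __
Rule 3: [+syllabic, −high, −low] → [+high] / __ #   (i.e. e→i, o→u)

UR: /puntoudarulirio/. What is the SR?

pundoudaruleriu

Rule 1 (pre-rhotic lowering): /i/ is a high vowel immediately before /r/, so it lowers to [e]. /puntoudarulirio/ → puntoudarulerio.
Rule 2 (post-nasal voicing): /t/ is a voiceless stop immediately after the nasal /n/, so it voices to [d]. /puntoudarulerio/ → pundoudarulerio.
Rule 3 (final vowel raising): /o/ is a mid vowel in word-final position, so it raises to [u]. /pundoudarulerio/ → pundoudaruleriu.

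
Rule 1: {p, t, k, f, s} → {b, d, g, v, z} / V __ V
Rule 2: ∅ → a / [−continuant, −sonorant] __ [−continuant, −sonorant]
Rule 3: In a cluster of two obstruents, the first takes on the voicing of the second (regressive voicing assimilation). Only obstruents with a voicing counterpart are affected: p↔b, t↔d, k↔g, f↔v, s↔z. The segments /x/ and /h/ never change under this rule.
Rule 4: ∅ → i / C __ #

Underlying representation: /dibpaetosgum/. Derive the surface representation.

dibapaedozgumi

Rule 1 (intervocalic voicing): /t/ is a voiceless obstruent between vowels /e/ and /o/, so it voices to [d]. /dibpaetosgum/ → dibpaedosgum.
Rule 2 (stop-cluster a-epenthesis): /b/ and /p/ form a stop–stop cluster, so [a] is inserted between them. /dibpaedosgum/ → dibapaedosgum.
Rule 3 (regressive voicing assimilation): /s/ precedes the voiced obstruent /g/, so it voices to [z] by assimilation. /dibapaedosgum/ → dibapaedozgum.
Rule 4 (final i-epenthesis): the form ends in the consonant /m/, so [i] is inserted word-finally. /dibapaedozgum/ → dibapaedozgumi.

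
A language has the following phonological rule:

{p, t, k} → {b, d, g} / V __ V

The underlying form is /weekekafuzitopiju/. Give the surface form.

/k/ is a voiceless stop between vowels /e/ and /e/, so it voices to [g].
/k/ is a voiceless stop between vowels /e/ and /a/, so it voices to [g].
/t/ is a voiceless stop between vowels /i/ and /o/, so it voices to [d].
/p/ is a voiceless stop between vowels /o/ and /i/, so it voices to [b].
Surface form: [weegegafuzidobiju].

weegegafuzidobiju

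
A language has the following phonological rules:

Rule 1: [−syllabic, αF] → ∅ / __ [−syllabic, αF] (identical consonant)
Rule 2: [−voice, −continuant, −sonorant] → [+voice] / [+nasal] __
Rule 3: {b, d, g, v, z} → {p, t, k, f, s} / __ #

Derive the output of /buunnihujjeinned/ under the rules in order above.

buunihujeinet

Rule 1 (degemination): /nn/ is a geminate; the first /n/ deletes. /jj/ is a geminate; the first /j/ deletes. /nn/ is a geminate; the first /n/ deletes. /buunnihujjeinned/ → buunihujeined.
Rule 2 (post-nasal voicing): no segment meets the environment; /buunihujeined/ is unchanged.
Rule 3 (final devoicing): /d/ is a voiced obstruent in word-final position, so it devoices to [t]. /buunihujeined/ → buunihujeinet.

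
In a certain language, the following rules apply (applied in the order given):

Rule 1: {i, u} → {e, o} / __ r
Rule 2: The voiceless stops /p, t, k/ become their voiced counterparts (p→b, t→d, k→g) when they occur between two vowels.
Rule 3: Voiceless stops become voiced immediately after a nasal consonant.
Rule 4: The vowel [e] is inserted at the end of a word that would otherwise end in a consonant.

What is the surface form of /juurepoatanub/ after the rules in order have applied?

juoreboadanube

Rule 1 (pre-rhotic lowering): /u/ is a high vowel immediately before /r/, so it lowers to [o]. /juurepoatanub/ → juorepoatanub.
Rule 2 (intervocalic voicing): /p/ is a voiceless stop between vowels /e/ and /o/, so it voices to [b]. /t/ is a voiceless stop between vowels /a/ and /a/, so it voices to [d]. /juorepoatanub/ → juoreboadanub.
Rule 3 (post-nasal voicing): no segment meets the environment; /juoreboadanub/ is unchanged.
Rule 4 (final e-epenthesis): the form ends in the consonant /b/, so [e] is inserted word-finally. /juoreboadanub/ → juoreboadanube.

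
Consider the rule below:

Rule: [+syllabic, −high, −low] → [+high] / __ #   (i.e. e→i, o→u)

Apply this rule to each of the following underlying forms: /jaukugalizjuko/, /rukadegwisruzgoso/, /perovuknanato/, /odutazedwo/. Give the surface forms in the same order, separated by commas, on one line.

/jaukugalizjuko/: /o/ is a mid vowel in word-final position, so it raises to [u]. → [jaukugalizjuku].
/rukadegwisruzgoso/: /o/ is a mid vowel in word-final position, so it raises to [u]. → [rukadegwisruzgosu].
/perovuknanato/: /o/ is a mid vowel in word-final position, so it raises to [u]. → [perovuknanatu].
/odutazedwo/: /o/ is a mid vowel in word-final position, so it raises to [u]. → [odutazedwu].

jaukugalizjuku, rukadegwisruzgosu, perovuknanatu, odutazedwu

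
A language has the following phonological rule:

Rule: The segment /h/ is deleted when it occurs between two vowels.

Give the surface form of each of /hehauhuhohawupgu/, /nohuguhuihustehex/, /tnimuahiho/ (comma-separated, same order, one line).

/hehauhuhohawupgu/: /h/ occurs between vowels /e/ and /a/, so it deletes. /h/ occurs between vowels /u/ and /u/, so it deletes. /h/ occurs between vowels /u/ and /o/, so it deletes. /h/ occurs between vowels /o/ and /a/, so it deletes. → [heauuoawupgu].
/nohuguhuihustehex/: /h/ occurs between vowels /o/ and /u/, so it deletes. /h/ occurs between vowels /u/ and /u/, so it deletes. /h/ occurs between vowels /i/ and /u/, so it deletes. /h/ occurs between vowels /e/ and /e/, so it deletes. → [nouguuiusteex].
/tnimuahiho/: /h/ occurs between vowels /a/ and /i/, so it deletes. /h/ occurs between vowels /i/ and /o/, so it deletes. → [tnimuaio].

heauuoawupgu, nouguuiusteex, tnimuaio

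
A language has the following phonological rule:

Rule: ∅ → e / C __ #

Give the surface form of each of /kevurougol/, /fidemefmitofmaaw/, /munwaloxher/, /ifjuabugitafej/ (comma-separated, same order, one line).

kevurougole, fidemefmitofmaawe, munwaloxhere, ifjuabugitafeje

/kevurougol/: the form ends in the consonant /l/, so [e] is inserted word-finally. → [kevurougole].
/fidemefmitofmaaw/: the form ends in the consonant /w/, so [e] is inserted word-finally. → [fidemefmitofmaawe].
/munwaloxher/: the form ends in the consonant /r/, so [e] is inserted word-finally. → [munwaloxhere].
/ifjuabugitafej/: the form ends in the consonant /j/, so [e] is inserted word-finally. → [ifjuabugitafeje].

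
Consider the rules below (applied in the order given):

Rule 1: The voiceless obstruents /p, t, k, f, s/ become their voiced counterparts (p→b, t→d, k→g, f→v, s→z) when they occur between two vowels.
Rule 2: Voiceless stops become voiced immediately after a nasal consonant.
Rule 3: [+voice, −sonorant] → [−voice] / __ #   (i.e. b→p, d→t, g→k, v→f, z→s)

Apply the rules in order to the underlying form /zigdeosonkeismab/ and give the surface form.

Rule 1 (intervocalic voicing): /s/ is a voiceless obstruent between vowels /o/ and /o/, so it voices to [z]. /zigdeosonkeismab/ → zigdeozonkeismab.
Rule 2 (post-nasal voicing): /k/ is a voiceless stop immediately after the nasal /n/, so it voices to [g]. /zigdeozonkeismab/ → zigdeozongeismab.
Rule 3 (final devoicing): /b/ is a voiced obstruent in word-final position, so it devoices to [p]. /zigdeozongeismab/ → zigdeozongeismap.

zigdeozongeismap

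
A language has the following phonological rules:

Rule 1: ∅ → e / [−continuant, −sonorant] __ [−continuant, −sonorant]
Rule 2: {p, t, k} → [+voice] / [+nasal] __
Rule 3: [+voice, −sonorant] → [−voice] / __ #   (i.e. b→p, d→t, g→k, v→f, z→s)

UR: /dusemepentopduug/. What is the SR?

dusemependopeduuk

Rule 1 (stop-cluster e-epenthesis): /p/ and /d/ form a stop–stop cluster, so [e] is inserted between them. /dusemepentopduug/ → dusemepentopeduug.
Rule 2 (post-nasal voicing): /t/ is a voiceless stop immediately after the nasal /n/, so it voices to [d]. /dusemepentopeduug/ → dusemependopeduug.
Rule 3 (final devoicing): /g/ is a voiced obstruent in word-final position, so it devoices to [k]. /dusemependopeduug/ → dusemependopeduuk.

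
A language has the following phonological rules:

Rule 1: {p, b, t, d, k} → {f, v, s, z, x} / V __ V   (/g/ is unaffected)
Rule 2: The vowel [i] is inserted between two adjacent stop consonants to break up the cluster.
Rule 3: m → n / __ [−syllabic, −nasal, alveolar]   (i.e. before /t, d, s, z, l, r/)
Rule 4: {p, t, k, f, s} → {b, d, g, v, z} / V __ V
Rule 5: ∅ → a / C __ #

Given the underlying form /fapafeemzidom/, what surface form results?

favaveenzizoma

Rule 1 (intervocalic spirantization): /p/ is a stop between vowels /a/ and /a/, so it spirantizes to the fricative [f]. /d/ is a stop between vowels /i/ and /o/, so it spirantizes to the fricative [z]. /fapafeemzidom/ → fafafeemzizom.
Rule 2 (stop-cluster i-epenthesis): no segment meets the environment; /fafafeemzizom/ is unchanged.
Rule 3 (nasal place assimilation): /m/ precedes the alveolar consonant /z/, so it assimilates in place to [n]. /fafafeemzizom/ → fafafeenzizom.
Rule 4 (intervocalic voicing): /f/ is a voiceless obstruent between vowels /a/ and /a/, so it voices to [v]. /f/ is a voiceless obstruent between vowels /a/ and /e/, so it voices to [v]. /fafafeenzizom/ → favaveenzizom.
Rule 5 (final a-epenthesis): the form ends in the consonant /m/, so [a] is inserted word-finally. /favaveenzizom/ → favaveenzizoma.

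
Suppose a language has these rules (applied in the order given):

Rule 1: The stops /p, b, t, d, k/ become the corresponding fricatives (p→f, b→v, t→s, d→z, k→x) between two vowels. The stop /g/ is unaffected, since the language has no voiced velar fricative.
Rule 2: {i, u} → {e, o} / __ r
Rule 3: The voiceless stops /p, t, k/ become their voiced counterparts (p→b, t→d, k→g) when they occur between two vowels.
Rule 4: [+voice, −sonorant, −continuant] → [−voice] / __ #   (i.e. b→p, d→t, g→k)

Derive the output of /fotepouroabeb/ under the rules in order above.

fosefooroavep

Rule 1 (intervocalic spirantization): /t/ is a stop between vowels /o/ and /e/, so it spirantizes to the fricative [s]. /p/ is a stop between vowels /e/ and /o/, so it spirantizes to the fricative [f]. /b/ is a stop between vowels /a/ and /e/, so it spirantizes to the fricative [v]. /fotepouroabeb/ → fosefouroaveb.
Rule 2 (pre-rhotic lowering): /u/ is a high vowel immediately before /r/, so it lowers to [o]. /fosefouroaveb/ → fosefooroaveb.
Rule 3 (intervocalic voicing): no segment meets the environment; /fosefooroaveb/ is unchanged.
Rule 4 (final devoicing): /b/ is a voiced stop in word-final position, so it devoices to [p]. /fosefooroaveb/ → fosefooroavep.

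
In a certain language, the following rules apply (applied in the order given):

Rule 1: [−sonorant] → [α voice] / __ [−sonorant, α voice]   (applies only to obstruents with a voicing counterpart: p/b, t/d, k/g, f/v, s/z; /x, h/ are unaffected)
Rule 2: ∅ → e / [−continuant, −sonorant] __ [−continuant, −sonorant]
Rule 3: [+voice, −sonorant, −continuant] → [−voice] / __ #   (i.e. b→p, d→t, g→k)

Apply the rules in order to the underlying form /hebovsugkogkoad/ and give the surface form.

hebofsukekokekoat

Rule 1 (regressive voicing assimilation): /v/ precedes the voiceless obstruent /s/, so it devoices to [f] by assimilation. /g/ precedes the voiceless obstruent /k/, so it devoices to [k] by assimilation. /g/ precedes the voiceless obstruent /k/, so it devoices to [k] by assimilation. /hebovsugkogkoad/ → hebofsukkokkoad.
Rule 2 (stop-cluster e-epenthesis): /k/ and /k/ form a stop–stop cluster, so [e] is inserted between them. /k/ and /k/ form a stop–stop cluster, so [e] is inserted between them. /hebofsukkokkoad/ → hebofsukekokekoad.
Rule 3 (final devoicing): /d/ is a voiced stop in word-final position, so it devoices to [t]. /hebofsukekokekoad/ → hebofsukekokekoat.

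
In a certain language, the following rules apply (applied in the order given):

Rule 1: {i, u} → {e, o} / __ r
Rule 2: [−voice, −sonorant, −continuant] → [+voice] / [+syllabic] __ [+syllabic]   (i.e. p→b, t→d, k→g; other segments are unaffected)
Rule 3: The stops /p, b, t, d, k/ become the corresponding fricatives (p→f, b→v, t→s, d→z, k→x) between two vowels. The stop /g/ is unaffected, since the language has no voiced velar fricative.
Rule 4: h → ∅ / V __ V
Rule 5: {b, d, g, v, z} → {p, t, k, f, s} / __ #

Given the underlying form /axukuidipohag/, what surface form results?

Rule 1 (pre-rhotic lowering): no segment meets the environment; /axukuidipohag/ is unchanged.
Rule 2 (intervocalic voicing): /k/ is a voiceless stop between vowels /u/ and /u/, so it voices to [g]. /p/ is a voiceless stop between vowels /i/ and /o/, so it voices to [b]. /axukuidipohag/ → axuguidibohag.
Rule 3 (intervocalic spirantization): /d/ is a stop between vowels /i/ and /i/, so it spirantizes to the fricative [z]. /b/ is a stop between vowels /i/ and /o/, so it spirantizes to the fricative [v]. /axuguidibohag/ → axuguizivohag.
Rule 4 (intervocalic h-deletion): /h/ occurs between vowels /o/ and /a/, so it deletes. /axuguizivohag/ → axuguizivoag.
Rule 5 (final devoicing): /g/ is a voiced obstruent in word-final position, so it devoices to [k]. /axuguizivoag/ → axuguizivoak.

axuguizivoak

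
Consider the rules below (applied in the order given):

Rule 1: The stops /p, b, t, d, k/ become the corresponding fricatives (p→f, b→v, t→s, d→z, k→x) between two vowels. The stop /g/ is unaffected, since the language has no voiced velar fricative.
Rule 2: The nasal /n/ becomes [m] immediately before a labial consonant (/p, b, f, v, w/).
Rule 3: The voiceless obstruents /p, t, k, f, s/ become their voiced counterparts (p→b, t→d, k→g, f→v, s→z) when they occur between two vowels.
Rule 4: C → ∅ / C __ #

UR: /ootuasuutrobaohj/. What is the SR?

Rule 1 (intervocalic spirantization): /t/ is a stop between vowels /o/ and /u/, so it spirantizes to the fricative [s]. /b/ is a stop between vowels /o/ and /a/, so it spirantizes to the fricative [v]. /ootuasuutrobaohj/ → oosuasuutrovaohj.
Rule 2 (nasal place assimilation): no segment meets the environment; /oosuasuutrovaohj/ is unchanged.
Rule 3 (intervocalic voicing): /s/ is a voiceless obstruent between vowels /o/ and /u/, so it voices to [z]. /s/ is a voiceless obstruent between vowels /a/ and /u/, so it voices to [z]. /oosuasuutrovaohj/ → oozuazuutrovaohj.
Rule 4 (final cluster simplification): /j/ is the second consonant of a word-final cluster /hj/, so it deletes. /oozuazuutrovaohj/ → oozuazuutrovaoh.

oozuazuutrovaoh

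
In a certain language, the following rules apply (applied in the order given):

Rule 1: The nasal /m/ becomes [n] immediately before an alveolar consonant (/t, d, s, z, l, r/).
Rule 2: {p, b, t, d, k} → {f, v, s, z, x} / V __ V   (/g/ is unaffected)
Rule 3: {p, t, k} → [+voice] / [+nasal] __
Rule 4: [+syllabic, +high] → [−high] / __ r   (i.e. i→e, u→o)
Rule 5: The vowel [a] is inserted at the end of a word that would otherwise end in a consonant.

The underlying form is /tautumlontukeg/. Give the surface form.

Rule 1 (nasal place assimilation): /m/ precedes the alveolar consonant /l/, so it assimilates in place to [n]. /tautumlontukeg/ → tautunlontukeg.
Rule 2 (intervocalic spirantization): /t/ is a stop between vowels /u/ and /u/, so it spirantizes to the fricative [s]. /k/ is a stop between vowels /u/ and /e/, so it spirantizes to the fricative [x]. /tautunlontukeg/ → tausunlontuxeg.
Rule 3 (post-nasal voicing): /t/ is a voiceless stop immediately after the nasal /n/, so it voices to [d]. /tausunlontuxeg/ → tausunlonduxeg.
Rule 4 (pre-rhotic lowering): no segment meets the environment; /tausunlonduxeg/ is unchanged.
Rule 5 (final a-epenthesis): the form ends in the consonant /g/, so [a] is inserted word-finally. /tausunlonduxeg/ → tausunlonduxega.

tausunlonduxega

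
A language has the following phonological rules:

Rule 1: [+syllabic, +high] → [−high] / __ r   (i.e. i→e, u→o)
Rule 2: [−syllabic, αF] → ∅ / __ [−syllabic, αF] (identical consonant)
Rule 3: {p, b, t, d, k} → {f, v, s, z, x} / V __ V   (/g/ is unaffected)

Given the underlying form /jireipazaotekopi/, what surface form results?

jereifazaosexofi

Rule 1 (pre-rhotic lowering): /i/ is a high vowel immediately before /r/, so it lowers to [e]. /jireipazaotekopi/ → jereipazaotekopi.
Rule 2 (degemination): no segment meets the environment; /jereipazaotekopi/ is unchanged.
Rule 3 (intervocalic spirantization): /p/ is a stop between vowels /i/ and /a/, so it spirantizes to the fricative [f]. /t/ is a stop between vowels /o/ and /e/, so it spirantizes to the fricative [s]. /k/ is a stop between vowels /e/ and /o/, so it spirantizes to the fricative [x]. /p/ is a stop between vowels /o/ and /i/, so it spirantizes to the fricative [f]. /jereipazaotekopi/ → jereifazaosexofi.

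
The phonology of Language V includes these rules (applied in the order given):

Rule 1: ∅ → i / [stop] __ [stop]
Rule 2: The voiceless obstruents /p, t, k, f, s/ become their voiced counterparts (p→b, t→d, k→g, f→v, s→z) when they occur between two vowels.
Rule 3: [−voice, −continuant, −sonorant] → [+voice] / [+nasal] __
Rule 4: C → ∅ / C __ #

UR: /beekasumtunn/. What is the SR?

Rule 1 (stop-cluster i-epenthesis): no segment meets the environment; /beekasumtunn/ is unchanged.
Rule 2 (intervocalic voicing): /k/ is a voiceless obstruent between vowels /e/ and /a/, so it voices to [g]. /s/ is a voiceless obstruent between vowels /a/ and /u/, so it voices to [z]. /beekasumtunn/ → beegazumtunn.
Rule 3 (post-nasal voicing): /t/ is a voiceless stop immediately after the nasal /m/, so it voices to [d]. /beegazumtunn/ → beegazumdunn.
Rule 4 (final cluster simplification): /n/ is the second consonant of a word-final cluster /nn/, so it deletes. /beegazumdunn/ → beegazumdun.

beegazumdun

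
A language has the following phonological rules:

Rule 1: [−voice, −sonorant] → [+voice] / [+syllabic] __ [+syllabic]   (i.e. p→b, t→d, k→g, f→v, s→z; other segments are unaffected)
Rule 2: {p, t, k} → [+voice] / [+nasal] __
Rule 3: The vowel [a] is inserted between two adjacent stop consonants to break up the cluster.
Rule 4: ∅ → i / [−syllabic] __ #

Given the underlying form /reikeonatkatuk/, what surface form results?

Rule 1 (intervocalic voicing): /k/ is a voiceless obstruent between vowels /i/ and /e/, so it voices to [g]. /t/ is a voiceless obstruent between vowels /a/ and /u/, so it voices to [d]. /reikeonatkatuk/ → reigeonatkaduk.
Rule 2 (post-nasal voicing): no segment meets the environment; /reigeonatkaduk/ is unchanged.
Rule 3 (stop-cluster a-epenthesis): /t/ and /k/ form a stop–stop cluster, so [a] is inserted between them. /reigeonatkaduk/ → reigeonatakaduk.
Rule 4 (final i-epenthesis): the form ends in the consonant /k/, so [i] is inserted word-finally. /reigeonatakaduk/ → reigeonatakaduki.

reigeonatakaduki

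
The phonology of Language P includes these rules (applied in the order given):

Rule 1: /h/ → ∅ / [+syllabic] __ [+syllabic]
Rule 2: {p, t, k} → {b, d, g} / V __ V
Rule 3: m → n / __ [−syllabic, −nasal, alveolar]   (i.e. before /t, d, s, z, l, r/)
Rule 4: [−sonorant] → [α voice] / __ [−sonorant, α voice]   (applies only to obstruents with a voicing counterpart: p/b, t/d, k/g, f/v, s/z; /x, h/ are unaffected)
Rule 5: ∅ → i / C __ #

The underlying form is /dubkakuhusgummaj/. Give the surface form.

Rule 1 (intervocalic h-deletion): /h/ occurs between vowels /u/ and /u/, so it deletes. /dubkakuhusgummaj/ → dubkakuusgummaj.
Rule 2 (intervocalic voicing): /k/ is a voiceless stop between vowels /a/ and /u/, so it voices to [g]. /dubkakuusgummaj/ → dubkaguusgummaj.
Rule 3 (nasal place assimilation): no segment meets the environment; /dubkaguusgummaj/ is unchanged.
Rule 4 (regressive voicing assimilation): /b/ precedes the voiceless obstruent /k/, so it devoices to [p] by assimilation. /s/ precedes the voiced obstruent /g/, so it voices to [z] by assimilation. /dubkaguusgummaj/ → dupkaguuzgummaj.
Rule 5 (final i-epenthesis): the form ends in the consonant /j/, so [i] is inserted word-finally. /dupkaguuzgummaj/ → dupkaguuzgummaji.

dupkaguuzgummaji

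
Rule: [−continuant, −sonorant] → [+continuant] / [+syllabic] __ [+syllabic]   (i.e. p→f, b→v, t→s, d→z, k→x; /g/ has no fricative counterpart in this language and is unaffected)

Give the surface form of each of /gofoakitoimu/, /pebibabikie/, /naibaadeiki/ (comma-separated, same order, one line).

/gofoakitoimu/: /k/ is a stop between vowels /a/ and /i/, so it spirantizes to the fricative [x]. /t/ is a stop between vowels /i/ and /o/, so it spirantizes to the fricative [s]. → [gofoaxisoimu].
/pebibabikie/: /b/ is a stop between vowels /e/ and /i/, so it spirantizes to the fricative [v]. /b/ is a stop between vowels /i/ and /a/, so it spirantizes to the fricative [v]. /b/ is a stop between vowels /a/ and /i/, so it spirantizes to the fricative [v]. /k/ is a stop between vowels /i/ and /i/, so it spirantizes to the fricative [x]. → [pevivavixie].
/naibaadeiki/: /b/ is a stop between vowels /i/ and /a/, so it spirantizes to the fricative [v]. /d/ is a stop between vowels /a/ and /e/, so it spirantizes to the fricative [z]. /k/ is a stop between vowels /i/ and /i/, so it spirantizes to the fricative [x]. → [naivaazeixi].

gofoaxisoimu, pevivavixie, naivaazeixi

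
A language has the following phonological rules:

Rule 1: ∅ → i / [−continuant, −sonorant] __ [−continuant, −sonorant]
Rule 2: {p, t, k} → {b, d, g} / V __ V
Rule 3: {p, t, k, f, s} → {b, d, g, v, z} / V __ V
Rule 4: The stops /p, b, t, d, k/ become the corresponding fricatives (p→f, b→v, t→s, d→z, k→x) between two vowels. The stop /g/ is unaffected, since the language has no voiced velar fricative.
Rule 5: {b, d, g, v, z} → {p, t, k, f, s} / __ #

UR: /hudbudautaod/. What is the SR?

huzivuzauzaot

Rule 1 (stop-cluster i-epenthesis): /d/ and /b/ form a stop–stop cluster, so [i] is inserted between them. /hudbudautaod/ → hudibudautaod.
Rule 2 (intervocalic voicing): /t/ is a voiceless stop between vowels /u/ and /a/, so it voices to [d]. /hudibudautaod/ → hudibudaudaod.
Rule 3 (intervocalic voicing): no segment meets the environment; /hudibudaudaod/ is unchanged.
Rule 4 (intervocalic spirantization): /d/ is a stop between vowels /u/ and /i/, so it spirantizes to the fricative [z]. /b/ is a stop between vowels /i/ and /u/, so it spirantizes to the fricative [v]. /d/ is a stop between vowels /u/ and /a/, so it spirantizes to the fricative [z]. /d/ is a stop between vowels /u/ and /a/, so it spirantizes to the fricative [z]. /hudibudaudaod/ → huzivuzauzaod.
Rule 5 (final devoicing): /d/ is a voiced obstruent in word-final position, so it devoices to [t]. /huzivuzauzaod/ → huzivuzauzaot.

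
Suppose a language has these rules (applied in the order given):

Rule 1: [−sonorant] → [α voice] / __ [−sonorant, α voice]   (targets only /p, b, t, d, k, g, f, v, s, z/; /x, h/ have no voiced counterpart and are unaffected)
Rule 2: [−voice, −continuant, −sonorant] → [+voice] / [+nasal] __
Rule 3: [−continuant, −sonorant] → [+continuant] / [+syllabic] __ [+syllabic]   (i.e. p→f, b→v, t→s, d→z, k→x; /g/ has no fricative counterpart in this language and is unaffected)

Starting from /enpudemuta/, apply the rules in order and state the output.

enbuzemusa

Rule 1 (regressive voicing assimilation): no segment meets the environment; /enpudemuta/ is unchanged.
Rule 2 (post-nasal voicing): /p/ is a voiceless stop immediately after the nasal /n/, so it voices to [b]. /enpudemuta/ → enbudemuta.
Rule 3 (intervocalic spirantization): /d/ is a stop between vowels /u/ and /e/, so it spirantizes to the fricative [z]. /t/ is a stop between vowels /u/ and /a/, so it spirantizes to the fricative [s]. /enbudemuta/ → enbuzemusa.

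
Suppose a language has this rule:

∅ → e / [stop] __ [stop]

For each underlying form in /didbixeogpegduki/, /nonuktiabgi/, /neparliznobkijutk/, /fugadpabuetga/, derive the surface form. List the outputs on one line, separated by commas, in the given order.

didebixeogepegeduki, nonuketiabegi, neparliznobekijutek, fugadepabuetega

/didbixeogpegduki/: /d/ and /b/ form a stop–stop cluster, so [e] is inserted between them. /g/ and /p/ form a stop–stop cluster, so [e] is inserted between them. /g/ and /d/ form a stop–stop cluster, so [e] is inserted between them. → [didebixeogepegeduki].
/nonuktiabgi/: /k/ and /t/ form a stop–stop cluster, so [e] is inserted between them. /b/ and /g/ form a stop–stop cluster, so [e] is inserted between them. → [nonuketiabegi].
/neparliznobkijutk/: /b/ and /k/ form a stop–stop cluster, so [e] is inserted between them. /t/ and /k/ form a stop–stop cluster, so [e] is inserted between them. → [neparliznobekijutek].
/fugadpabuetga/: /d/ and /p/ form a stop–stop cluster, so [e] is inserted between them. /t/ and /g/ form a stop–stop cluster, so [e] is inserted between them. → [fugadepabuetega].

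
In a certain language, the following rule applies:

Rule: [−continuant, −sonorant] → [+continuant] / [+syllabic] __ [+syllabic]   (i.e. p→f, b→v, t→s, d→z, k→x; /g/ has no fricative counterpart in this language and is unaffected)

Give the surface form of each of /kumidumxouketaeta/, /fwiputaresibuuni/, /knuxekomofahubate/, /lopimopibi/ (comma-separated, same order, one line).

/kumidumxouketaeta/: /d/ is a stop between vowels /i/ and /u/, so it spirantizes to the fricative [z]. /k/ is a stop between vowels /u/ and /e/, so it spirantizes to the fricative [x]. /t/ is a stop between vowels /e/ and /a/, so it spirantizes to the fricative [s]. /t/ is a stop between vowels /e/ and /a/, so it spirantizes to the fricative [s]. → [kumizumxouxesaesa].
/fwiputaresibuuni/: /p/ is a stop between vowels /i/ and /u/, so it spirantizes to the fricative [f]. /t/ is a stop between vowels /u/ and /a/, so it spirantizes to the fricative [s]. /b/ is a stop between vowels /i/ and /u/, so it spirantizes to the fricative [v]. → [fwifusaresivuuni].
/knuxekomofahubate/: /k/ is a stop between vowels /e/ and /o/, so it spirantizes to the fricative [x]. /b/ is a stop between vowels /u/ and /a/, so it spirantizes to the fricative [v]. /t/ is a stop between vowels /a/ and /e/, so it spirantizes to the fricative [s]. → [knuxexomofahuvase].
/lopimopibi/: /p/ is a stop between vowels /o/ and /i/, so it spirantizes to the fricative [f]. /p/ is a stop between vowels /o/ and /i/, so it spirantizes to the fricative [f]. /b/ is a stop between vowels /i/ and /i/, so it spirantizes to the fricative [v]. → [lofimofivi].

kumizumxouxesaesa, fwifusaresivuuni, knuxexomofahuvase, lofimofivi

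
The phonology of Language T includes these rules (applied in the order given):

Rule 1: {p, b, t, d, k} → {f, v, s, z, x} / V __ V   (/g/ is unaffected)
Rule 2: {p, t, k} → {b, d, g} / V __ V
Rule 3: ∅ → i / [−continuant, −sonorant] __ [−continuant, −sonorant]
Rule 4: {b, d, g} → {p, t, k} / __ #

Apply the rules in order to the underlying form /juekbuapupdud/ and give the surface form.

Rule 1 (intervocalic spirantization): /p/ is a stop between vowels /a/ and /u/, so it spirantizes to the fricative [f]. /juekbuapupdud/ → juekbuafupdud.
Rule 2 (intervocalic voicing): no segment meets the environment; /juekbuafupdud/ is unchanged.
Rule 3 (stop-cluster i-epenthesis): /k/ and /b/ form a stop–stop cluster, so [i] is inserted between them. /p/ and /d/ form a stop–stop cluster, so [i] is inserted between them. /juekbuafupdud/ → juekibuafupidud.
Rule 4 (final devoicing): /d/ is a voiced stop in word-final position, so it devoices to [t]. /juekibuafupidud/ → juekibuafupidut.

juekibuafupidut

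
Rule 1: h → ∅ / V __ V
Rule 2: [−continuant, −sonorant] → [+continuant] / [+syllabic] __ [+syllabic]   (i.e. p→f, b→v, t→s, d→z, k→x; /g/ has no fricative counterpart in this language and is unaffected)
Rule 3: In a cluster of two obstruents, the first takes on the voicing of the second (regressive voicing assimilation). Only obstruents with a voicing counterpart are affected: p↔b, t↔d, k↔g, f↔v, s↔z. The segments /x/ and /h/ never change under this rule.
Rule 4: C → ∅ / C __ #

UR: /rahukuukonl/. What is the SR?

rauxuuxon

Rule 1 (intervocalic h-deletion): /h/ occurs between vowels /a/ and /u/, so it deletes. /rahukuukonl/ → raukuukonl.
Rule 2 (intervocalic spirantization): /k/ is a stop between vowels /u/ and /u/, so it spirantizes to the fricative [x]. /k/ is a stop between vowels /u/ and /o/, so it spirantizes to the fricative [x]. /raukuukonl/ → rauxuuxonl.
Rule 3 (regressive voicing assimilation): no segment meets the environment; /rauxuuxonl/ is unchanged.
Rule 4 (final cluster simplification): /l/ is the second consonant of a word-final cluster /nl/, so it deletes. /rauxuuxonl/ → rauxuuxon.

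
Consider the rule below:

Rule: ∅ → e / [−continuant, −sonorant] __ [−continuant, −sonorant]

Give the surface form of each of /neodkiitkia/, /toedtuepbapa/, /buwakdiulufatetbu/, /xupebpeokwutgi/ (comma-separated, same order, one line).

neodekiitekia, toedetuepebapa, buwakediulufatetebu, xupebepeokwutegi

/neodkiitkia/: /d/ and /k/ form a stop–stop cluster, so [e] is inserted between them. /t/ and /k/ form a stop–stop cluster, so [e] is inserted between them. → [neodekiitekia].
/toedtuepbapa/: /d/ and /t/ form a stop–stop cluster, so [e] is inserted between them. /p/ and /b/ form a stop–stop cluster, so [e] is inserted between them. → [toedetuepebapa].
/buwakdiulufatetbu/: /k/ and /d/ form a stop–stop cluster, so [e] is inserted between them. /t/ and /b/ form a stop–stop cluster, so [e] is inserted between them. → [buwakediulufatetebu].
/xupebpeokwutgi/: /b/ and /p/ form a stop–stop cluster, so [e] is inserted between them. /t/ and /g/ form a stop–stop cluster, so [e] is inserted between them. → [xupebepeokwutegi].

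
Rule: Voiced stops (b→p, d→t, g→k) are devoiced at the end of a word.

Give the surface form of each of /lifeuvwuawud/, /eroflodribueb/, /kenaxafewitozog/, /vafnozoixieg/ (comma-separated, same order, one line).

lifeuvwuawut, eroflodribuep, kenaxafewitozok, vafnozoixiek

/lifeuvwuawud/: /d/ is a voiced stop in word-final position, so it devoices to [t]. → [lifeuvwuawut].
/eroflodribueb/: /b/ is a voiced stop in word-final position, so it devoices to [p]. → [eroflodribuep].
/kenaxafewitozog/: /g/ is a voiced stop in word-final position, so it devoices to [k]. → [kenaxafewitozok].
/vafnozoixieg/: /g/ is a voiced stop in word-final position, so it devoices to [k]. → [vafnozoixiek].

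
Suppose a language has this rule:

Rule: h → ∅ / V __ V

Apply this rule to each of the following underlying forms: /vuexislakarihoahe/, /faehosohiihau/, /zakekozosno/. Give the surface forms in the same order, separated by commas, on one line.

vuexislakarioae, faeosoiiau, zakekozosno

/vuexislakarihoahe/: /h/ occurs between vowels /i/ and /o/, so it deletes. /h/ occurs between vowels /a/ and /e/, so it deletes. → [vuexislakarioae].
/faehosohiihau/: /h/ occurs between vowels /e/ and /o/, so it deletes. /h/ occurs between vowels /o/ and /i/, so it deletes. /h/ occurs between vowels /i/ and /a/, so it deletes. → [faeosoiiau].
/zakekozosno/: the rule's environment is not met; surfaces unchanged as [zakekozosno].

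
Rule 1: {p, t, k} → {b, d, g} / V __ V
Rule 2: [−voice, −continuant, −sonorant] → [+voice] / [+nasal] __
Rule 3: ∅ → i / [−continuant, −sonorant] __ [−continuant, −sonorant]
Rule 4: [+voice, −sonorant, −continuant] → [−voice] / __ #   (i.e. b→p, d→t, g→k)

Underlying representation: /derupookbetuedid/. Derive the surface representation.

derubookibeduedit

Rule 1 (intervocalic voicing): /p/ is a voiceless stop between vowels /u/ and /o/, so it voices to [b]. /t/ is a voiceless stop between vowels /e/ and /u/, so it voices to [d]. /derupookbetuedid/ → derubookbeduedid.
Rule 2 (post-nasal voicing): no segment meets the environment; /derubookbeduedid/ is unchanged.
Rule 3 (stop-cluster i-epenthesis): /k/ and /b/ form a stop–stop cluster, so [i] is inserted between them. /derubookbeduedid/ → derubookibeduedid.
Rule 4 (final devoicing): /d/ is a voiced stop in word-final position, so it devoices to [t]. /derubookibeduedid/ → derubookibeduedit.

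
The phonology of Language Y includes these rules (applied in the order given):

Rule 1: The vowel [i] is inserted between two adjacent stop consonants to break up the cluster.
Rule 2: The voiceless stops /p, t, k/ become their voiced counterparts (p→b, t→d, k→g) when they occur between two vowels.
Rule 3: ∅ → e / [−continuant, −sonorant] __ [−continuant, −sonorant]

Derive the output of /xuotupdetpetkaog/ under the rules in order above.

Rule 1 (stop-cluster i-epenthesis): /p/ and /d/ form a stop–stop cluster, so [i] is inserted between them. /t/ and /p/ form a stop–stop cluster, so [i] is inserted between them. /t/ and /k/ form a stop–stop cluster, so [i] is inserted between them. /xuotupdetpetkaog/ → xuotupidetipetikaog.
Rule 2 (intervocalic voicing): /t/ is a voiceless stop between vowels /o/ and /u/, so it voices to [d]. /p/ is a voiceless stop between vowels /u/ and /i/, so it voices to [b]. /t/ is a voiceless stop between vowels /e/ and /i/, so it voices to [d]. /p/ is a voiceless stop between vowels /i/ and /e/, so it voices to [b]. /t/ is a voiceless stop between vowels /e/ and /i/, so it voices to [d]. /k/ is a voiceless stop between vowels /i/ and /a/, so it voices to [g]. /xuotupidetipetikaog/ → xuodubidedibedigaog.
Rule 3 (stop-cluster e-epenthesis): no segment meets the environment; /xuodubidedibedigaog/ is unchanged.

xuodubidedibedigaog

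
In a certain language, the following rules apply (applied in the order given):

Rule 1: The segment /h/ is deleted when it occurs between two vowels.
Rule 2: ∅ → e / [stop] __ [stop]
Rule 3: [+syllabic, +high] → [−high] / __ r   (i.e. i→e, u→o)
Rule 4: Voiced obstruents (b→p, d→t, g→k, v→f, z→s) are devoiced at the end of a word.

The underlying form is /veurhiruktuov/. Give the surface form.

Rule 1 (intervocalic h-deletion): no segment meets the environment; /veurhiruktuov/ is unchanged.
Rule 2 (stop-cluster e-epenthesis): /k/ and /t/ form a stop–stop cluster, so [e] is inserted between them. /veurhiruktuov/ → veurhiruketuov.
Rule 3 (pre-rhotic lowering): /u/ is a high vowel immediately before /r/, so it lowers to [o]. /i/ is a high vowel immediately before /r/, so it lowers to [e]. /veurhiruketuov/ → veorheruketuov.
Rule 4 (final devoicing): /v/ is a voiced obstruent in word-final position, so it devoices to [f]. /veorheruketuov/ → veorheruketuof.

veorheruketuof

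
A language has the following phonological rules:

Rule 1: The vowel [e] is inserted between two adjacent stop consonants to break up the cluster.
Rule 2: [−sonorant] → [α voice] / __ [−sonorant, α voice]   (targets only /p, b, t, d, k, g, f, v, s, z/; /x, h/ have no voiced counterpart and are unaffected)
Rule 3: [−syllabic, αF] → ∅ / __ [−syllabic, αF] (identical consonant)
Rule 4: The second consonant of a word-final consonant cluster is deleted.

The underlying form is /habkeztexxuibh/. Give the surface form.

habekestexuip

Rule 1 (stop-cluster e-epenthesis): /b/ and /k/ form a stop–stop cluster, so [e] is inserted between them. /habkeztexxuibh/ → habekeztexxuibh.
Rule 2 (regressive voicing assimilation): /z/ precedes the voiceless obstruent /t/, so it devoices to [s] by assimilation. /b/ precedes the voiceless obstruent /h/, so it devoices to [p] by assimilation. /habekeztexxuibh/ → habekestexxuiph.
Rule 3 (degemination): /xx/ is a geminate; the first /x/ deletes. /habekestexxuiph/ → habekestexuiph.
Rule 4 (final cluster simplification): /h/ is the second consonant of a word-final cluster /ph/, so it deletes. /habekestexuiph/ → habekestexuip.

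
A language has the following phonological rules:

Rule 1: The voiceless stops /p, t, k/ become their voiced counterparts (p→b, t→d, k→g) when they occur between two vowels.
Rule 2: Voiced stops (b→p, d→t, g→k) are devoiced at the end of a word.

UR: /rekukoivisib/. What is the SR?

regugoivisip

Rule 1 (intervocalic voicing): /k/ is a voiceless stop between vowels /e/ and /u/, so it voices to [g]. /k/ is a voiceless stop between vowels /u/ and /o/, so it voices to [g]. /rekukoivisib/ → regugoivisib.
Rule 2 (final devoicing): /b/ is a voiced stop in word-final position, so it devoices to [p]. /regugoivisib/ → regugoivisip.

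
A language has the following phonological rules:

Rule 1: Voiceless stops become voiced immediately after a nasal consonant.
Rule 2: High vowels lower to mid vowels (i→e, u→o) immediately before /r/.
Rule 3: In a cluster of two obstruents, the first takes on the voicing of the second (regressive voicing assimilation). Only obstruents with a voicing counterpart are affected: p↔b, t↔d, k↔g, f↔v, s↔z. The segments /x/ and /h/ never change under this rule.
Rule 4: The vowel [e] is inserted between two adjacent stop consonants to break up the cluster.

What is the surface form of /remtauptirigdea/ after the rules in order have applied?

Rule 1 (post-nasal voicing): /t/ is a voiceless stop immediately after the nasal /m/, so it voices to [d]. /remtauptirigdea/ → remdauptirigdea.
Rule 2 (pre-rhotic lowering): /i/ is a high vowel immediately before /r/, so it lowers to [e]. /remdauptirigdea/ → remdaupterigdea.
Rule 3 (regressive voicing assimilation): no segment meets the environment; /remdaupterigdea/ is unchanged.
Rule 4 (stop-cluster e-epenthesis): /p/ and /t/ form a stop–stop cluster, so [e] is inserted between them. /g/ and /d/ form a stop–stop cluster, so [e] is inserted between them. /remdaupterigdea/ → remdaupeterigedea.

remdaupeterigedea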